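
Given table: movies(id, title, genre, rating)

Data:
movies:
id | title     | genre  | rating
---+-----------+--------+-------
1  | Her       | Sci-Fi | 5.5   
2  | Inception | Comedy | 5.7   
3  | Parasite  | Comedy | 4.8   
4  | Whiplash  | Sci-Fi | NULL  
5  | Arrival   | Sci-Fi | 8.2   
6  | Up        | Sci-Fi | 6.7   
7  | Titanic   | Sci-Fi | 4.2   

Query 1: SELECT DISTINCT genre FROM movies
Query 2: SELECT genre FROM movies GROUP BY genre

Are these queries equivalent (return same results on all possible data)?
Yes, equivalent

Both queries return: [('Comedy',), ('Sci-Fi',)]

Reason: Both get unique genres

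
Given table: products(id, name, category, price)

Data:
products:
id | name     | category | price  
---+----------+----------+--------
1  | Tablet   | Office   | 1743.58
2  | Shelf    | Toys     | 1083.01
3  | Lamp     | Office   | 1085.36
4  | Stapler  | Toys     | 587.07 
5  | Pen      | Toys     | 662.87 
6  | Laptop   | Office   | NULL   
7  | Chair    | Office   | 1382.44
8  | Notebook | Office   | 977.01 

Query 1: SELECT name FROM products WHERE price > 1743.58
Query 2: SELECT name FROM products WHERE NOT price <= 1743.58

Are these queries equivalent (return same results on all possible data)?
Yes, equivalent

Both queries return: []

Reason: Both filter price > 1743.58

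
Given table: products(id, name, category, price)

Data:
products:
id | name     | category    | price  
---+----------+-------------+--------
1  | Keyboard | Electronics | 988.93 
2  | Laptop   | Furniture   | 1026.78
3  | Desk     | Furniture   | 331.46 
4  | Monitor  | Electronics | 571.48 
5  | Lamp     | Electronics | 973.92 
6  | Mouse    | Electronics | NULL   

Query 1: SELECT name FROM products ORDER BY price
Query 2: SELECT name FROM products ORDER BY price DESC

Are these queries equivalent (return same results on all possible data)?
No, not equivalent

Query 1 returns: [('Mouse',), ('Desk',), ('Monitor',), ('Lamp',), ('Keyboard',), ('Laptop',)]
Query 2 returns: [('Laptop',), ('Keyboard',), ('Lamp',), ('Monitor',), ('Desk',), ('Mouse',)]

Reason: ASC vs DESC gives opposite ordering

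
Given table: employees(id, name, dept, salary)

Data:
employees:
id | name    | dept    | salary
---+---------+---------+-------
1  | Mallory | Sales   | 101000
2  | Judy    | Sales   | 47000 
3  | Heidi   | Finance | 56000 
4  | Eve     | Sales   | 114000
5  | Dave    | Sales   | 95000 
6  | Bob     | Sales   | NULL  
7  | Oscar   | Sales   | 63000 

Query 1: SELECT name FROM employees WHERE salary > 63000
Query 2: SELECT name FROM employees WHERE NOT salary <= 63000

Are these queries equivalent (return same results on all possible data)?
Yes, equivalent

Both queries return: [('Dave',), ('Eve',), ('Mallory',)]

Reason: Both filter salary > 63000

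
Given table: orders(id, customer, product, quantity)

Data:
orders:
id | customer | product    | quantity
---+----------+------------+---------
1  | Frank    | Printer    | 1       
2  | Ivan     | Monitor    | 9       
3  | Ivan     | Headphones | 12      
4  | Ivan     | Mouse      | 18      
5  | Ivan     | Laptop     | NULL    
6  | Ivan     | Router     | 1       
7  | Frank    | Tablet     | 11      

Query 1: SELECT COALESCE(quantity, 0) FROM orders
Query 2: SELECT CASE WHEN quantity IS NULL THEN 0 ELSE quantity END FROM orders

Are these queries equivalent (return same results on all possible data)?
Yes, equivalent

Both queries return: [(0,), (1,), (1,), (9,), (11,), (12,), (18,)]

Reason: COALESCE vs CASE for NULL handling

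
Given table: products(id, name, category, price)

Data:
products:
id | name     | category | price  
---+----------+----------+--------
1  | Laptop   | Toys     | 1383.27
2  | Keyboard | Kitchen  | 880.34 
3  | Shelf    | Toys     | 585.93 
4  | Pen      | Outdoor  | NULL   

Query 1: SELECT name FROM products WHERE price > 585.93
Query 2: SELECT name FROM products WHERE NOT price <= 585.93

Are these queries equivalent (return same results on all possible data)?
Yes, equivalent

Both queries return: [('Keyboard',), ('Laptop',)]

Reason: Both filter price > 585.93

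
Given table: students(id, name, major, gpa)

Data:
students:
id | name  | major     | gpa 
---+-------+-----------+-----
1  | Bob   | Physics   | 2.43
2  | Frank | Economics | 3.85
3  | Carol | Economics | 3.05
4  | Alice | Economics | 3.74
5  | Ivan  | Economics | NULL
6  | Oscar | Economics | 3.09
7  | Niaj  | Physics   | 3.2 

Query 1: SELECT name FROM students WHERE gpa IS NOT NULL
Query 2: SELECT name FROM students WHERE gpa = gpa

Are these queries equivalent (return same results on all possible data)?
Yes, equivalent

Both queries return: [('Alice',), ('Bob',), ('Carol',), ('Frank',), ('Niaj',), ('Oscar',)]

Reason: IS NOT NULL vs self-equality (both exclude NULLs)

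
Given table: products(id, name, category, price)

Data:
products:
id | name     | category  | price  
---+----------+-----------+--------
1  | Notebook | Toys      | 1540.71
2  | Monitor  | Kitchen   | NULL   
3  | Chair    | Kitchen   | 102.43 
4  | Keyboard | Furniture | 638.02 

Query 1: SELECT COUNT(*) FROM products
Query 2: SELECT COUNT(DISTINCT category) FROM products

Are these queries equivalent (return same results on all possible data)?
No, not equivalent

Query 1 returns: [(4,)]
Query 2 returns: [(3,)]

Reason: COUNT(*) counts rows, COUNT(DISTINCT category) counts unique categorys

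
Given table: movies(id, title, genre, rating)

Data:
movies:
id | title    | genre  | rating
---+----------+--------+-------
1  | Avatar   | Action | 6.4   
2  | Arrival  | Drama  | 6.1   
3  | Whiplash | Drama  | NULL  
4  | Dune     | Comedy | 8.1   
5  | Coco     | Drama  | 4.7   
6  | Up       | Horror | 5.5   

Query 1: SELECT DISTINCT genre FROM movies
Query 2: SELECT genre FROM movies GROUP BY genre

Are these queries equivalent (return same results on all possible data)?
Yes, equivalent

Both queries return: [('Action',), ('Comedy',), ('Drama',), ('Horror',)]

Reason: Both get unique genres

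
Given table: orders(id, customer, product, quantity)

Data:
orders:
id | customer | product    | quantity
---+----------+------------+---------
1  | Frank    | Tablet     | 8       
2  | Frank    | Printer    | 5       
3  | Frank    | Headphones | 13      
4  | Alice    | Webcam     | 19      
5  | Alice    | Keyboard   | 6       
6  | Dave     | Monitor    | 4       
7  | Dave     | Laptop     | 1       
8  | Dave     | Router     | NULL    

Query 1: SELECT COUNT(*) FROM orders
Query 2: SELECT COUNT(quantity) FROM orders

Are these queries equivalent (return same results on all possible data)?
No, not equivalent

Query 1 returns: [(8,)]
Query 2 returns: [(7,)]

Reason: COUNT(*) includes NULLs, COUNT(column) excludes them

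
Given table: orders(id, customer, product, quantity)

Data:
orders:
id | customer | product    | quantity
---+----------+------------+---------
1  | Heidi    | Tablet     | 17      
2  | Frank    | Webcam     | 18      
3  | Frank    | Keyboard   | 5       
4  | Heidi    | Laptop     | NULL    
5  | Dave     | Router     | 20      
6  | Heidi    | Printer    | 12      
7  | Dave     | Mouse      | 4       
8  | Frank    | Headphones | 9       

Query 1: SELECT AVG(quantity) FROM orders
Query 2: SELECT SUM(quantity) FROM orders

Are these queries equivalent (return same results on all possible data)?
No, not equivalent

Query 1 returns: [(12.142857142857142,)]
Query 2 returns: [(85,)]

Reason: AVG vs SUM give different aggregate values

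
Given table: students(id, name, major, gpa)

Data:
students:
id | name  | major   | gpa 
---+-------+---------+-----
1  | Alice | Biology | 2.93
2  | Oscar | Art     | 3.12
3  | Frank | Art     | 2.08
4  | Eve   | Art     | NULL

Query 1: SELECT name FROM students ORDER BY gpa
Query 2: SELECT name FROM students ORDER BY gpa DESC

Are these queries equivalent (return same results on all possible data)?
No, not equivalent

Query 1 returns: [('Eve',), ('Frank',), ('Alice',), ('Oscar',)]
Query 2 returns: [('Oscar',), ('Alice',), ('Frank',), ('Eve',)]

Reason: ASC vs DESC gives opposite ordering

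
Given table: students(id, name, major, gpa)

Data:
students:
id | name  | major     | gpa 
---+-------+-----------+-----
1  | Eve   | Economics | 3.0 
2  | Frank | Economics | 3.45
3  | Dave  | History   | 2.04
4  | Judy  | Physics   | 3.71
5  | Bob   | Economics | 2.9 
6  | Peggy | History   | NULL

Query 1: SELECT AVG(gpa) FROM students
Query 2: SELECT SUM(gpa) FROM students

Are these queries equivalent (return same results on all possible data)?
No, not equivalent

Query 1 returns: [(3.02,)]
Query 2 returns: [(15.1,)]

Reason: AVG vs SUM give different aggregate values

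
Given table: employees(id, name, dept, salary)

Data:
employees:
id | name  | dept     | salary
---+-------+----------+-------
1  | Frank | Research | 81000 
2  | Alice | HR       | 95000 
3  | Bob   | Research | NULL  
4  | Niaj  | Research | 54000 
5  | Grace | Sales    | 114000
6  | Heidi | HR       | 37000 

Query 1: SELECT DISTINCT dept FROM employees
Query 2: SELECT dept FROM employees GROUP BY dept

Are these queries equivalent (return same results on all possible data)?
Yes, equivalent

Both queries return: [('HR',), ('Research',), ('Sales',)]

Reason: Both get unique depts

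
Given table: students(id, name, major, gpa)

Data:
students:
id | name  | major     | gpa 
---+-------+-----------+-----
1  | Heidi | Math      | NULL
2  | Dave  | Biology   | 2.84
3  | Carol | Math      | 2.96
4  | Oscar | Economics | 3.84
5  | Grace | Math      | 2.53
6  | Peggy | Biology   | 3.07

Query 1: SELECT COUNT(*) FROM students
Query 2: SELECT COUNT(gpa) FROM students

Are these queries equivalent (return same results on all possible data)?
No, not equivalent

Query 1 returns: [(6,)]
Query 2 returns: [(5,)]

Reason: COUNT(*) includes NULLs, COUNT(column) excludes them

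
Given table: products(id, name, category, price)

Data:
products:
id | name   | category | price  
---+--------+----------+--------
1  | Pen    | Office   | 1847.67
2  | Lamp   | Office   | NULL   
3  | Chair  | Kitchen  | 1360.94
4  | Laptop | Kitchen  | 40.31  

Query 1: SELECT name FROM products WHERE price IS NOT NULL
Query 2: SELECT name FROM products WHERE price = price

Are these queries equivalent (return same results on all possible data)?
Yes, equivalent

Both queries return: [('Chair',), ('Laptop',), ('Pen',)]

Reason: IS NOT NULL vs self-equality (both exclude NULLs)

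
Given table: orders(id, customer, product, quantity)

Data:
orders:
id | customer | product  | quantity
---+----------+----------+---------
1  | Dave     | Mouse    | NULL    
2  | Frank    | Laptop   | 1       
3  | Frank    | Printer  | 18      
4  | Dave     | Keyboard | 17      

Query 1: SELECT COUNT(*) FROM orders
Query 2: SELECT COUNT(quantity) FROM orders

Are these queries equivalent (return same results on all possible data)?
No, not equivalent

Query 1 returns: [(4,)]
Query 2 returns: [(3,)]

Reason: COUNT(*) includes NULLs, COUNT(column) excludes them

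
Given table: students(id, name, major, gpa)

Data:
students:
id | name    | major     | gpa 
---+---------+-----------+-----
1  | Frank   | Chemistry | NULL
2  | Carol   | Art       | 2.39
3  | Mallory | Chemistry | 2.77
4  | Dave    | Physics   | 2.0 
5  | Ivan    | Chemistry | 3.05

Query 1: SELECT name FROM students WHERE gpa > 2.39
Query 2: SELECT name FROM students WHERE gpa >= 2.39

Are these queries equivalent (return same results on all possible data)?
No, not equivalent

Query 1 returns: [('Mallory',), ('Ivan',)]
Query 2 returns: [('Carol',), ('Mallory',), ('Ivan',)]

Reason: > vs >= gives different results when gpa = 2.39 exists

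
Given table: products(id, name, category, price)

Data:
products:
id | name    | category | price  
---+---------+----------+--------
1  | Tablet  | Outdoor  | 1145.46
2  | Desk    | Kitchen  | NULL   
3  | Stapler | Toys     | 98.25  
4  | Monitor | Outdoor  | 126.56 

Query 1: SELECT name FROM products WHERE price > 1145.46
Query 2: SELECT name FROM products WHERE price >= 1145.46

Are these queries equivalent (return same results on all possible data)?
No, not equivalent

Query 1 returns: []
Query 2 returns: [('Tablet',)]

Reason: > vs >= gives different results when price = 1145.46 exists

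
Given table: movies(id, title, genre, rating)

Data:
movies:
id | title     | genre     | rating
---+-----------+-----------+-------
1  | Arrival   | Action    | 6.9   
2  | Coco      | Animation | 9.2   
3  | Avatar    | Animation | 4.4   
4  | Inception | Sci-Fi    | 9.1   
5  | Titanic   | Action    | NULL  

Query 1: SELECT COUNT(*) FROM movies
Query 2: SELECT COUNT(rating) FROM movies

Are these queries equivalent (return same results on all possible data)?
No, not equivalent

Query 1 returns: [(5,)]
Query 2 returns: [(4,)]

Reason: COUNT(*) includes NULLs, COUNT(column) excludes them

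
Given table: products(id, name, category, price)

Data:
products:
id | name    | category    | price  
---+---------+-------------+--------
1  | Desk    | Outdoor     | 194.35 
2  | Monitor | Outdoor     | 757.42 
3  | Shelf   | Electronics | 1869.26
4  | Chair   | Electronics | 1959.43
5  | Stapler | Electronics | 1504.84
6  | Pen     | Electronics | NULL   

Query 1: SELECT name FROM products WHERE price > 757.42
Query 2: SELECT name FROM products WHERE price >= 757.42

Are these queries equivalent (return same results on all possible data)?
No, not equivalent

Query 1 returns: [('Shelf',), ('Chair',), ('Stapler',)]
Query 2 returns: [('Monitor',), ('Shelf',), ('Chair',), ('Stapler',)]

Reason: > vs >= gives different results when price = 757.42 exists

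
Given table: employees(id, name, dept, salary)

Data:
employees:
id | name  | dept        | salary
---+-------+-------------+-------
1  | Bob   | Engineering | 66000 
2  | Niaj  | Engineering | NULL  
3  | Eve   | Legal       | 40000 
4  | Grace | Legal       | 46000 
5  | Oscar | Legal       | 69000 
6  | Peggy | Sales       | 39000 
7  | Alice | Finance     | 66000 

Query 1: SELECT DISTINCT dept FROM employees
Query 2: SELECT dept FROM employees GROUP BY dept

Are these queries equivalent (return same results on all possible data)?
Yes, equivalent

Both queries return: [('Engineering',), ('Finance',), ('Legal',), ('Sales',)]

Reason: Both get unique depts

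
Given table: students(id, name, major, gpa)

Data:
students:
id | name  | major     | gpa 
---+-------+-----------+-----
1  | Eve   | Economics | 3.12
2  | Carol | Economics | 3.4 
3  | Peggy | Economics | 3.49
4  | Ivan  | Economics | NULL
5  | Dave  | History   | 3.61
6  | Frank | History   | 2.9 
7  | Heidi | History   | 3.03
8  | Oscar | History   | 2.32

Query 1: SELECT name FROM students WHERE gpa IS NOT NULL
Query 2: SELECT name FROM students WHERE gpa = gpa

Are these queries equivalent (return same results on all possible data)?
Yes, equivalent

Both queries return: [('Carol',), ('Dave',), ('Eve',), ('Frank',), ('Heidi',), ('Oscar',), ('Peggy',)]

Reason: IS NOT NULL vs self-equality (both exclude NULLs)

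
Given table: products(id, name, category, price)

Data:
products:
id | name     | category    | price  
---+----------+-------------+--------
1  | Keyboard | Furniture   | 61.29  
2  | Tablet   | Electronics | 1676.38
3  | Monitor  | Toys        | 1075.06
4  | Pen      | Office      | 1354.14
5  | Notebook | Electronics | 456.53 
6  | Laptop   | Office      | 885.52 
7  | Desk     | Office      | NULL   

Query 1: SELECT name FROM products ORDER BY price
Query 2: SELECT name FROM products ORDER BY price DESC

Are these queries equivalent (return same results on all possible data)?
No, not equivalent

Query 1 returns: [('Desk',), ('Keyboard',), ('Notebook',), ('Laptop',), ('Monitor',), ('Pen',), ('Tablet',)]
Query 2 returns: [('Tablet',), ('Pen',), ('Monitor',), ('Laptop',), ('Notebook',), ('Keyboard',), ('Desk',)]

Reason: ASC vs DESC gives opposite ordering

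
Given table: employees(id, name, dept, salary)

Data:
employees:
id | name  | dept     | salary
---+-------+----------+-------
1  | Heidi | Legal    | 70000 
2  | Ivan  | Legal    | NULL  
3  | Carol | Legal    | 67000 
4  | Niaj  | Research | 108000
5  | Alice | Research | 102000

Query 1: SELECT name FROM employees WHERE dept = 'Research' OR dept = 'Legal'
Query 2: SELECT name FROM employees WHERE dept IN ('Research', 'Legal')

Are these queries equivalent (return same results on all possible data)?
Yes, equivalent

Both queries return: [('Alice',), ('Carol',), ('Heidi',), ('Ivan',), ('Niaj',)]

Reason: OR vs IN are equivalent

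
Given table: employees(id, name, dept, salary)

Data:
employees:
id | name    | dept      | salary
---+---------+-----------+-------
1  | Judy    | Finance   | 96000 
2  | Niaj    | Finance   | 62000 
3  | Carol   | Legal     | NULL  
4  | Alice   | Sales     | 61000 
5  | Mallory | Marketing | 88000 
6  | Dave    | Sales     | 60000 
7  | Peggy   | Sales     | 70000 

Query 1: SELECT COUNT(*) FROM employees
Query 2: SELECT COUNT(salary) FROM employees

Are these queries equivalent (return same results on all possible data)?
No, not equivalent

Query 1 returns: [(7,)]
Query 2 returns: [(6,)]

Reason: COUNT(*) includes NULLs, COUNT(column) excludes them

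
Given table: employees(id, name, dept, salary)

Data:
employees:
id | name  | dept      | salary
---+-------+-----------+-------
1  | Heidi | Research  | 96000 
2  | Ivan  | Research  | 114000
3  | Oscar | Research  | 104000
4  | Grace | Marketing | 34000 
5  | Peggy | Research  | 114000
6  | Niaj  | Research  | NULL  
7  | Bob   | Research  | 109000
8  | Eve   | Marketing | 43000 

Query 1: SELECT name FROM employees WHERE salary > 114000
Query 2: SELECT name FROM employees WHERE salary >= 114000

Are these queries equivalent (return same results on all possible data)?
No, not equivalent

Query 1 returns: []
Query 2 returns: [('Ivan',), ('Peggy',)]

Reason: > vs >= gives different results when salary = 114000 exists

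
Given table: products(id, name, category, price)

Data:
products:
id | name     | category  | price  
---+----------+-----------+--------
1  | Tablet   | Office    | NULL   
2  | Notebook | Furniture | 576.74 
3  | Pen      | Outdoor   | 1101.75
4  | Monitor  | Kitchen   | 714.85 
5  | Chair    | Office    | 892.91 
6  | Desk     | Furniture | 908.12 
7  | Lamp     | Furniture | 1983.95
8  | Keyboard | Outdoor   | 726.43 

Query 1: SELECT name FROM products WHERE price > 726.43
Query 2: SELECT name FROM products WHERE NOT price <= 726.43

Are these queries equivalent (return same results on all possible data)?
Yes, equivalent

Both queries return: [('Chair',), ('Desk',), ('Lamp',), ('Pen',)]

Reason: Both filter price > 726.43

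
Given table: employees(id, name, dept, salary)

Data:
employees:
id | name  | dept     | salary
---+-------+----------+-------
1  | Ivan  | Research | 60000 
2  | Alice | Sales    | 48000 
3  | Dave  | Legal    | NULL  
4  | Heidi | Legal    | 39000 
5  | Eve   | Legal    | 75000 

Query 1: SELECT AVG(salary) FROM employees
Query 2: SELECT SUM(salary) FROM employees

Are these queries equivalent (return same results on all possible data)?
No, not equivalent

Query 1 returns: [(55500.0,)]
Query 2 returns: [(222000,)]

Reason: AVG vs SUM give different aggregate values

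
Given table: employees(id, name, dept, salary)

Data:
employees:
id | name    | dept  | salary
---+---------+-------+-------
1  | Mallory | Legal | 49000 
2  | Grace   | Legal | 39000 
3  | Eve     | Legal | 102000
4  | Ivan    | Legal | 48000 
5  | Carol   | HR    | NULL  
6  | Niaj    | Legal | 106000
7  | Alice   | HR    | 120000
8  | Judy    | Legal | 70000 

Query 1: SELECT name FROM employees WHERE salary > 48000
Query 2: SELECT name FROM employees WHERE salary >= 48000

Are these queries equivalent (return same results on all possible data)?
No, not equivalent

Query 1 returns: [('Mallory',), ('Eve',), ('Niaj',), ('Alice',), ('Judy',)]
Query 2 returns: [('Mallory',), ('Eve',), ('Ivan',), ('Niaj',), ('Alice',), ('Judy',)]

Reason: > vs >= gives different results when salary = 48000 exists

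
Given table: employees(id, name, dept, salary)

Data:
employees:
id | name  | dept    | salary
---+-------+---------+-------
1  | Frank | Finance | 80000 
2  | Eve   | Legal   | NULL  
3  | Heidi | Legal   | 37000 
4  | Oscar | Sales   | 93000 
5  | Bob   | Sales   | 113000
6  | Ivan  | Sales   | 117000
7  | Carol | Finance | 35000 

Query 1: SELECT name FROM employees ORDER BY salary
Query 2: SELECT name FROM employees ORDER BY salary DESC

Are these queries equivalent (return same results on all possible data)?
No, not equivalent

Query 1 returns: [('Eve',), ('Carol',), ('Heidi',), ('Frank',), ('Oscar',), ('Bob',), ('Ivan',)]
Query 2 returns: [('Ivan',), ('Bob',), ('Oscar',), ('Frank',), ('Heidi',), ('Carol',), ('Eve',)]

Reason: ASC vs DESC gives opposite ordering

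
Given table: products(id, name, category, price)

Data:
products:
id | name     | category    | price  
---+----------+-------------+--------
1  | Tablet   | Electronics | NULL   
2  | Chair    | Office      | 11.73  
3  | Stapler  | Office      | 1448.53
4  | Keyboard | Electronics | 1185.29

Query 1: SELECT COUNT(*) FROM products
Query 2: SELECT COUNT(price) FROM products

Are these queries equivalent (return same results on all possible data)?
No, not equivalent

Query 1 returns: [(4,)]
Query 2 returns: [(3,)]

Reason: COUNT(*) includes NULLs, COUNT(column) excludes them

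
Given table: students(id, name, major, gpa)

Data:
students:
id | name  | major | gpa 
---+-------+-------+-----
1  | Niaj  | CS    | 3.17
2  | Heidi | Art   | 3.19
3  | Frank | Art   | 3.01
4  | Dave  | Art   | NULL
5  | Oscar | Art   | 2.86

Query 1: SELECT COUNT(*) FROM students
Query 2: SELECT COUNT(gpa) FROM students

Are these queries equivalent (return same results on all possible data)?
No, not equivalent

Query 1 returns: [(5,)]
Query 2 returns: [(4,)]

Reason: COUNT(*) includes NULLs, COUNT(column) excludes them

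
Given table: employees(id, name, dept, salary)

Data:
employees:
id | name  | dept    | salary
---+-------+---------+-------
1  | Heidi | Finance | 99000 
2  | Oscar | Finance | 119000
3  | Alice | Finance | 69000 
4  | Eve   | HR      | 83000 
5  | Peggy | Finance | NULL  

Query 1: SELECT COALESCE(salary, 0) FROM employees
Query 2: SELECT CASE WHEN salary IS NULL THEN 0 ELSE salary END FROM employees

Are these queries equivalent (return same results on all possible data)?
Yes, equivalent

Both queries return: [(0,), (69000,), (83000,), (99000,), (119000,)]

Reason: COALESCE vs CASE for NULL handling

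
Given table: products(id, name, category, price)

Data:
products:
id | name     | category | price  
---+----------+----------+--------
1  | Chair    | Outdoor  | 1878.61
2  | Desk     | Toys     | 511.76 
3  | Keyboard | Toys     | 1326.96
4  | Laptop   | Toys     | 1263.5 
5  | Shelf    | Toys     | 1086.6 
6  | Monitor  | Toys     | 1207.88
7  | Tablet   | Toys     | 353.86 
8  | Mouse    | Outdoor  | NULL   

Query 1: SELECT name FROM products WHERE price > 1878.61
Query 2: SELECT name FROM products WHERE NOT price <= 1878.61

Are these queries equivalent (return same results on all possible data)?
Yes, equivalent

Both queries return: []

Reason: Both filter price > 1878.61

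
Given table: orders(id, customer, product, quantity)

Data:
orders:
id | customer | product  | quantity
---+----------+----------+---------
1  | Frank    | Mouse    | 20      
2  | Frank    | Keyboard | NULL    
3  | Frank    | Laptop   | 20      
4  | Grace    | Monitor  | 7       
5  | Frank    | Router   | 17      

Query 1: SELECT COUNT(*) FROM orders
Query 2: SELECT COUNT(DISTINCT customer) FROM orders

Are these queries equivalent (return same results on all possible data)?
No, not equivalent

Query 1 returns: [(5,)]
Query 2 returns: [(2,)]

Reason: COUNT(*) counts rows, COUNT(DISTINCT customer) counts unique customers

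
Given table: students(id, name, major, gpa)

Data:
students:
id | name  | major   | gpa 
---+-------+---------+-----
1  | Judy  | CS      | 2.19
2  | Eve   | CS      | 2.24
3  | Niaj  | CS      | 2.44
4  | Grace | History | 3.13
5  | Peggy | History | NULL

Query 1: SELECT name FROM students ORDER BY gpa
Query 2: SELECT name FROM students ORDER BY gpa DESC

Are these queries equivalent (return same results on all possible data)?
No, not equivalent

Query 1 returns: [('Peggy',), ('Judy',), ('Eve',), ('Niaj',), ('Grace',)]
Query 2 returns: [('Grace',), ('Niaj',), ('Eve',), ('Judy',), ('Peggy',)]

Reason: ASC vs DESC gives opposite ordering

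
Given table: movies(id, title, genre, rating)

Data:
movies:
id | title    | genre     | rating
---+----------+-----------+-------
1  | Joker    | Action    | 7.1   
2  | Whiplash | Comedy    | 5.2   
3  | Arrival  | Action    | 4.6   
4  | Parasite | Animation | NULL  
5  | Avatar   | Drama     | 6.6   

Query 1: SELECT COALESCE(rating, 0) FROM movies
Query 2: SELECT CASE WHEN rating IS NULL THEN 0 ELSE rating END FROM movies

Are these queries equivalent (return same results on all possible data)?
Yes, equivalent

Both queries return: [(0,), (4.6,), (5.2,), (6.6,), (7.1,)]

Reason: COALESCE vs CASE for NULL handling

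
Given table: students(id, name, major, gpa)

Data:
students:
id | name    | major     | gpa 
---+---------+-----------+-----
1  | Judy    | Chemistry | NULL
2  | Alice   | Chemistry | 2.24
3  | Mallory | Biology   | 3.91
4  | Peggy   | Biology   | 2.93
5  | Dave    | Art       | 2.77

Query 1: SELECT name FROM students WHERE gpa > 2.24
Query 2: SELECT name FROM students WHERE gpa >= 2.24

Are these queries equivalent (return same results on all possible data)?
No, not equivalent

Query 1 returns: [('Mallory',), ('Peggy',), ('Dave',)]
Query 2 returns: [('Alice',), ('Mallory',), ('Peggy',), ('Dave',)]

Reason: > vs >= gives different results when gpa = 2.24 exists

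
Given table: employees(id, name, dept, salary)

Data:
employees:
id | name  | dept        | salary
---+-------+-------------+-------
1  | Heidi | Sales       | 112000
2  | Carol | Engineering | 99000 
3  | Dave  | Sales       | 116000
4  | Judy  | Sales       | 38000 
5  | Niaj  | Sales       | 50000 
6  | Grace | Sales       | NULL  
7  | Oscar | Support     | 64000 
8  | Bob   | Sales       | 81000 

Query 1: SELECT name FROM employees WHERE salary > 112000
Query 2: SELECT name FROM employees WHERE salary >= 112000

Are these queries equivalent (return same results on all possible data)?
No, not equivalent

Query 1 returns: [('Dave',)]
Query 2 returns: [('Heidi',), ('Dave',)]

Reason: > vs >= gives different results when salary = 112000 exists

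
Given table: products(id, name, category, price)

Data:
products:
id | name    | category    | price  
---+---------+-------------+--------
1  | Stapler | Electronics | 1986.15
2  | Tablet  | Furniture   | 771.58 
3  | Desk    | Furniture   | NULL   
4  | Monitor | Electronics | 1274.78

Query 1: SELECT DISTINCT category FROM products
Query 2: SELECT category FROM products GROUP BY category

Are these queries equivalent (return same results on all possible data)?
Yes, equivalent

Both queries return: [('Electronics',), ('Furniture',)]

Reason: Both get unique categorys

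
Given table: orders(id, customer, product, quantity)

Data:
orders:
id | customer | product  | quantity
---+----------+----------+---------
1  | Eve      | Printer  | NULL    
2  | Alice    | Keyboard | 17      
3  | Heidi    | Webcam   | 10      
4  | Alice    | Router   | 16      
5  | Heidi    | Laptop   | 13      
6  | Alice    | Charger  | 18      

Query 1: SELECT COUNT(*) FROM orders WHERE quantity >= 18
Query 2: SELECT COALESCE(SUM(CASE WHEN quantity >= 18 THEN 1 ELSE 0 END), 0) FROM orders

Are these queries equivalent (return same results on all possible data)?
Yes, equivalent

Both queries return: [(1,)]

Reason: COUNT with WHERE vs conditional SUM (COALESCE handles empty-table NULL)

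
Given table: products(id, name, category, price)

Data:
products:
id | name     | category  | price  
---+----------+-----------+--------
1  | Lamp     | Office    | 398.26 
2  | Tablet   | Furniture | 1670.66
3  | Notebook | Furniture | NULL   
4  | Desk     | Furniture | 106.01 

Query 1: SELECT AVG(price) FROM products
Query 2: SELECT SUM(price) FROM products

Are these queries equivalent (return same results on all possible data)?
No, not equivalent

Query 1 returns: [(724.9766666666668,)]
Query 2 returns: [(2174.9300000000003,)]

Reason: AVG vs SUM give different aggregate values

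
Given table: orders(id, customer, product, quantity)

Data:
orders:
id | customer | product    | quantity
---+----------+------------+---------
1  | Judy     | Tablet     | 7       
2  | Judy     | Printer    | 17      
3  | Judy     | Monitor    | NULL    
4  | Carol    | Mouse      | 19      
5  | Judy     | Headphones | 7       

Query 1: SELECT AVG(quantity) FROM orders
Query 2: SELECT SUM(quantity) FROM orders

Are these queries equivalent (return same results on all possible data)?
No, not equivalent

Query 1 returns: [(12.5,)]
Query 2 returns: [(50,)]

Reason: AVG vs SUM give different aggregate values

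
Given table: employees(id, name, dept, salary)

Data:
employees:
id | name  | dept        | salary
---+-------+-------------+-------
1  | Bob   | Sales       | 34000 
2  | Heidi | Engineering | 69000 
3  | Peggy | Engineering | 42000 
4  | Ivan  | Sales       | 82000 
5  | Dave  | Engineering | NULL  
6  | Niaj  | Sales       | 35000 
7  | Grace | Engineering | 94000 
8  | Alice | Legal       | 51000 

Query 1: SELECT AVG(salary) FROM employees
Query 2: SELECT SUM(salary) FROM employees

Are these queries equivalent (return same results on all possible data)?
No, not equivalent

Query 1 returns: [(58142.857142857145,)]
Query 2 returns: [(407000,)]

Reason: AVG vs SUM give different aggregate values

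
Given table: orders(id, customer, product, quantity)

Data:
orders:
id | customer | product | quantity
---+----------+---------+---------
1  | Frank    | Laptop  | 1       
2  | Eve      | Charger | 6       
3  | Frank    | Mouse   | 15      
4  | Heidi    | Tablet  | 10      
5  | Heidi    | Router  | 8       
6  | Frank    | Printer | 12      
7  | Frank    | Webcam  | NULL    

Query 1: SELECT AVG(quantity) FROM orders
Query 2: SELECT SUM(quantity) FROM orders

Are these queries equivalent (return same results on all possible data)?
No, not equivalent

Query 1 returns: [(8.666666666666666,)]
Query 2 returns: [(52,)]

Reason: AVG vs SUM give different aggregate values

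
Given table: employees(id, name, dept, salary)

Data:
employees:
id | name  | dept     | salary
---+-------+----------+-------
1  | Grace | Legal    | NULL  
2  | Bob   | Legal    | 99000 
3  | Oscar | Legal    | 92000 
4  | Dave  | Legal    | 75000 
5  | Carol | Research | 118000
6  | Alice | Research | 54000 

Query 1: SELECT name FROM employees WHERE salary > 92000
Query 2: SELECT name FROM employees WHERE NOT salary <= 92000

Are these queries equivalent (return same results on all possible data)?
Yes, equivalent

Both queries return: [('Bob',), ('Carol',)]

Reason: Both filter salary > 92000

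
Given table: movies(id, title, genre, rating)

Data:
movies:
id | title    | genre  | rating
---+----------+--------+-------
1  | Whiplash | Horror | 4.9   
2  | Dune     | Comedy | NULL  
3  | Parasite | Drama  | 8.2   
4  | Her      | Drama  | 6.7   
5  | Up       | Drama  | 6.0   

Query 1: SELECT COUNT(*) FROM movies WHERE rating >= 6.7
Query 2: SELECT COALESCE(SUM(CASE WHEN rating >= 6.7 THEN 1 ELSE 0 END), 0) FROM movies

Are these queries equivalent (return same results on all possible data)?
Yes, equivalent

Both queries return: [(2,)]

Reason: COUNT with WHERE vs conditional SUM (COALESCE handles empty-table NULL)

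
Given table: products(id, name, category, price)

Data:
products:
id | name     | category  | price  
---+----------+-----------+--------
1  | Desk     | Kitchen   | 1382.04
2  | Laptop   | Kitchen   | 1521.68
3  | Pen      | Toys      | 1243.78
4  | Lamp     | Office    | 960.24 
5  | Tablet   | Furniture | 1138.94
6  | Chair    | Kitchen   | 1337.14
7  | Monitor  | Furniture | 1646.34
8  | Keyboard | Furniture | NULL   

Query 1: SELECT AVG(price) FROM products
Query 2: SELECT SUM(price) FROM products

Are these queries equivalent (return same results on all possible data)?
No, not equivalent

Query 1 returns: [(1318.5942857142857,)]
Query 2 returns: [(9230.16,)]

Reason: AVG vs SUM give different aggregate values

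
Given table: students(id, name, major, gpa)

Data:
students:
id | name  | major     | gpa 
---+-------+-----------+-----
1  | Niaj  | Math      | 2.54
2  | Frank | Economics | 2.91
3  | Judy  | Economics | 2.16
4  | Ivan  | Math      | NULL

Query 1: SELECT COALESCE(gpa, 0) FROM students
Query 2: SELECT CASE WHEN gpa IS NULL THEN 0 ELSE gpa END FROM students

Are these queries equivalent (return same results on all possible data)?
Yes, equivalent

Both queries return: [(0,), (2.16,), (2.54,), (2.91,)]

Reason: COALESCE vs CASE for NULL handling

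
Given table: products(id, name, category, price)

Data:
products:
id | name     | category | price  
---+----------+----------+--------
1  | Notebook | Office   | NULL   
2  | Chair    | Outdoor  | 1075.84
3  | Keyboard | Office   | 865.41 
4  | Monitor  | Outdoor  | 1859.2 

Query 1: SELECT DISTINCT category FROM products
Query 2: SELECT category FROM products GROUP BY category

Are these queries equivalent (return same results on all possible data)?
Yes, equivalent

Both queries return: [('Office',), ('Outdoor',)]

Reason: Both get unique categorys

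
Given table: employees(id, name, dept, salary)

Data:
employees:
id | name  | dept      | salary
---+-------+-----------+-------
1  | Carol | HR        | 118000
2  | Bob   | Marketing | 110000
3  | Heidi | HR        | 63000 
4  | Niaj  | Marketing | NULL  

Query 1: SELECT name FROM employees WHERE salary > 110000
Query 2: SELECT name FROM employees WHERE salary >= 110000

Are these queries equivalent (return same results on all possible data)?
No, not equivalent

Query 1 returns: [('Carol',)]
Query 2 returns: [('Carol',), ('Bob',)]

Reason: > vs >= gives different results when salary = 110000 exists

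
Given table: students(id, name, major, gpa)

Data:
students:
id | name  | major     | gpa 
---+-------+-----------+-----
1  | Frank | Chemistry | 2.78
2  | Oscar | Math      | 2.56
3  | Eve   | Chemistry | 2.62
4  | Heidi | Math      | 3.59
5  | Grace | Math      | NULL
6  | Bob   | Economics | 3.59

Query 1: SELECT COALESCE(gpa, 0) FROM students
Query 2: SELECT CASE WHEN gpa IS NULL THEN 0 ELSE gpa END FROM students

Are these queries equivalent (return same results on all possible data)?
Yes, equivalent

Both queries return: [(0,), (2.56,), (2.62,), (2.78,), (3.59,), (3.59,)]

Reason: COALESCE vs CASE for NULL handling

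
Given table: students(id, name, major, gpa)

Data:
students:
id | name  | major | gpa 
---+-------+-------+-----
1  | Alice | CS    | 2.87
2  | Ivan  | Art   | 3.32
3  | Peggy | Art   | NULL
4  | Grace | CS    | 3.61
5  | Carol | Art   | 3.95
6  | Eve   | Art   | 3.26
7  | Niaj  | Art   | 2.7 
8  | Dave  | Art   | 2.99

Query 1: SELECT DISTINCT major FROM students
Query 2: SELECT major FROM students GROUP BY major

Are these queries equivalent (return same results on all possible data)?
Yes, equivalent

Both queries return: [('Art',), ('CS',)]

Reason: Both get unique majors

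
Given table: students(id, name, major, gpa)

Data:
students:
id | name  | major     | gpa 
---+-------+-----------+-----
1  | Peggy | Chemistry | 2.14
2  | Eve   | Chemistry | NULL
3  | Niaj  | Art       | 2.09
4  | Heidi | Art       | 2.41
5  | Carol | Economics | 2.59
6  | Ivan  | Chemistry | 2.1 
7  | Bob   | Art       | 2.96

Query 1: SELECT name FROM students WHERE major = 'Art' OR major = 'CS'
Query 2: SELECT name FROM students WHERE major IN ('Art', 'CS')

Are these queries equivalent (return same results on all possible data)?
Yes, equivalent

Both queries return: [('Bob',), ('Heidi',), ('Niaj',)]

Reason: OR vs IN are equivalent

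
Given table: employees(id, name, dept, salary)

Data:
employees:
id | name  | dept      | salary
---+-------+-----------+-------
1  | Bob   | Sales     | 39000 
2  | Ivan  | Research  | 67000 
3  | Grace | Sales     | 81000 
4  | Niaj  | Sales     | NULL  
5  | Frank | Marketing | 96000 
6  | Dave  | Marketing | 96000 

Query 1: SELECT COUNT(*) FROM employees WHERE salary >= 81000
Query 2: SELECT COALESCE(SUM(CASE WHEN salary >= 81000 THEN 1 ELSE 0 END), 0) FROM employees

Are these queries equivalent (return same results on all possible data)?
Yes, equivalent

Both queries return: [(3,)]

Reason: COUNT with WHERE vs conditional SUM (COALESCE handles empty-table NULL)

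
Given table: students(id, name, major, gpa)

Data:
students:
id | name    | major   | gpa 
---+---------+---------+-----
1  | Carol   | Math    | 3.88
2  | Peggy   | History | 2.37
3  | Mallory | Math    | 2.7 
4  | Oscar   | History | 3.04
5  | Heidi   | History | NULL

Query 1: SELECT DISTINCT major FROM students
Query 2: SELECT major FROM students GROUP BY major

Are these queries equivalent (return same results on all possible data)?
Yes, equivalent

Both queries return: [('History',), ('Math',)]

Reason: Both get unique majors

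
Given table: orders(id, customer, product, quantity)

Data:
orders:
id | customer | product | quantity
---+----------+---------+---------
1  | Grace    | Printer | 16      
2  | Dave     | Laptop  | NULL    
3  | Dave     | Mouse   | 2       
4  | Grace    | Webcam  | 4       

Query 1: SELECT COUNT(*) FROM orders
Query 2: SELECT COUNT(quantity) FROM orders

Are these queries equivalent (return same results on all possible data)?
No, not equivalent

Query 1 returns: [(4,)]
Query 2 returns: [(3,)]

Reason: COUNT(*) includes NULLs, COUNT(column) excludes them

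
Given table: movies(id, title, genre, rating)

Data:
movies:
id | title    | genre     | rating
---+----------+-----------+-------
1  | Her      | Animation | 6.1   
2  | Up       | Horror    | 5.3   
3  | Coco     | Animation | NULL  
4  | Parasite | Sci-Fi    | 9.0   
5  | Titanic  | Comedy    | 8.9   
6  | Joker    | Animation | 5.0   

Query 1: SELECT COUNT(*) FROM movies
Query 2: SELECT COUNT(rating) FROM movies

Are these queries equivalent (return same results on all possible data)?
No, not equivalent

Query 1 returns: [(6,)]
Query 2 returns: [(5,)]

Reason: COUNT(*) includes NULLs, COUNT(column) excludes them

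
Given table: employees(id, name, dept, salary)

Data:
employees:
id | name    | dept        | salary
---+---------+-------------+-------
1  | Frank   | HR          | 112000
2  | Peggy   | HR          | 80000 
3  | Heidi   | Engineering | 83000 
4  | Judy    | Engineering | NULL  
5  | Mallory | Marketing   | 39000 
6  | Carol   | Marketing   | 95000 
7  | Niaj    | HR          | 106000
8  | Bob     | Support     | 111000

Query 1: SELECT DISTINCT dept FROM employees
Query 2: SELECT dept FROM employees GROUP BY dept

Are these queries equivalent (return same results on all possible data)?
Yes, equivalent

Both queries return: [('Engineering',), ('HR',), ('Marketing',), ('Support',)]

Reason: Both get unique depts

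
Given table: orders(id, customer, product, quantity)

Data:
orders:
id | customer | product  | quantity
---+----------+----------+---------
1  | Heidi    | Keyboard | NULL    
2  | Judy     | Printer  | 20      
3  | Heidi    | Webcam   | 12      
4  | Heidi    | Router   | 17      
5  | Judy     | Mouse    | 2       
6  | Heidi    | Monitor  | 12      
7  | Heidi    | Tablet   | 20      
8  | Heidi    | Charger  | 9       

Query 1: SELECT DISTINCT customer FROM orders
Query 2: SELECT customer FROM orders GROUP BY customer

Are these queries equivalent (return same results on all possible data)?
Yes, equivalent

Both queries return: [('Heidi',), ('Judy',)]

Reason: Both get unique customers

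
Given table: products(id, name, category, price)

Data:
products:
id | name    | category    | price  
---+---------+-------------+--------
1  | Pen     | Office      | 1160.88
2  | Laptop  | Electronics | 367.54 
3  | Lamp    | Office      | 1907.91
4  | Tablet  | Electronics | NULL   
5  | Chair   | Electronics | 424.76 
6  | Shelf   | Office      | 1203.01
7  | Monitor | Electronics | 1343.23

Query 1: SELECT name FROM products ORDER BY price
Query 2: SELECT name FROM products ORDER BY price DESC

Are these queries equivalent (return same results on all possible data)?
No, not equivalent

Query 1 returns: [('Tablet',), ('Laptop',), ('Chair',), ('Pen',), ('Shelf',), ('Monitor',), ('Lamp',)]
Query 2 returns: [('Lamp',), ('Monitor',), ('Shelf',), ('Pen',), ('Chair',), ('Laptop',), ('Tablet',)]

Reason: ASC vs DESC gives opposite ordering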